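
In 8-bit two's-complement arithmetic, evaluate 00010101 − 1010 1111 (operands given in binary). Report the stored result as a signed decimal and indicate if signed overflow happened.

102; no overflow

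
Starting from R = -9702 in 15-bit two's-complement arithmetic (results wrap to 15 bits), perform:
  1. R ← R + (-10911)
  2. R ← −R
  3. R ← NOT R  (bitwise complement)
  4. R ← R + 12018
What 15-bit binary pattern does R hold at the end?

101111001101100

Start: R = -9702 = 101101000011010.
R = -9702 + (-10911) = -20613; wraps to 12155 = 010111101111011
R = −(12155) = -12155 = 101000010000101
R = NOT 101000010000101 = 010111101111010 = 12154
R = 12154 + 12018 = 24172; wraps to -8596 = 101111001101100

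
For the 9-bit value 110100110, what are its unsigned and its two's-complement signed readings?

Unsigned: 110100110 = 422.
Signed: MSB=1 → 422 − 512 = -90.

unsigned = 422, signed = -90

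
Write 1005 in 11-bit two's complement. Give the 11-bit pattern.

1005 is non-negative, so write it directly in 11 bits: 01111101101.

01111101101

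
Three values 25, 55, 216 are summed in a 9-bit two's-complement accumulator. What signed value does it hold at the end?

25 + 55 = 80 (001010000)
80 + 216 = 296 → wraps to -216 (100101000)

-216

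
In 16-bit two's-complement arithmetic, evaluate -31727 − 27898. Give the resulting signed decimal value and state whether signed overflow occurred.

5911; overflow

-31727 → 1000010000010001
27898 → 0110110011111010
Subtract via negate-and-add: invert 0110110011111010 + 1 = 1001001100000110 (i.e. -27898).
  1000010000010001
+ 1001001100000110
= 0001011100010111  (discard carry-out 1)
Result 0001011100010111: MSB = 0 → value 5911.
Both addends (after negating the subtrahend) are negative but the stored result is non-negative: signed overflow. The true value -31727 − 27898 = -59625 lies outside [-32768, 32767].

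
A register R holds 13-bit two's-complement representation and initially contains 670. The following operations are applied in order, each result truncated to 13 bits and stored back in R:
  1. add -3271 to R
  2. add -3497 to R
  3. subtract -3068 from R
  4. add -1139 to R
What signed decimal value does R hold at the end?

4023

Start: R = 670 = 0001010011110.
R = 670 + (-3271) = -2601 = 1010111010111
R = -2601 + (-3497) = -6098; wraps to 2094 = 0100000101110
R = 2094 − (-3068) = 5162; wraps to -3030 = 1010000101010
R = -3030 + (-1139) = -4169; wraps to 4023 = 0111110110111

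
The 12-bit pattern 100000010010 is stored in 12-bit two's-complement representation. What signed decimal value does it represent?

-2030

MSB is 1, so the value is negative.
Invert: 011111101101. Add 1: 011111101110 = 2030. So the value is −2030.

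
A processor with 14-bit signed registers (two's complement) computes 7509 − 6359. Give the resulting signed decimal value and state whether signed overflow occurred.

7509 → 01110101010101
6359 → 01100011010111
Subtract via negate-and-add: invert 01100011010111 + 1 = 10011100101001 (i.e. -6359).
  01110101010101
+ 10011100101001
= 00010001111110  (discard carry-out 1)
Result 00010001111110: MSB = 0 → value 1150.
Addends (after negating the subtrahend) have opposite signs, so signed overflow cannot occur.

1150; no overflow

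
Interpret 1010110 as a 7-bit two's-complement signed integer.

MSB is 1, so the value is negative.
Invert: 0101001. Add 1: 0101010 = 42. So the value is −42.

-42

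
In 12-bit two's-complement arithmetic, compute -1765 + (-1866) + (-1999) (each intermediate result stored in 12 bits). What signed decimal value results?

-1534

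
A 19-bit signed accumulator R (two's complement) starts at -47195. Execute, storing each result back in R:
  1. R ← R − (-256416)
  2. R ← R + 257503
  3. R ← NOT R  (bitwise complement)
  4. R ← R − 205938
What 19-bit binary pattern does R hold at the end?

1011011110001101001

Start: R = -47195 = 1110100011110100101.
R = -47195 − (-256416) = 209221 = 0110011000101000101
R = 209221 + 257503 = 466724; wraps to -57564 = 1110001111100100100
R = NOT 1110001111100100100 = 0001110000011011011 = 57563
R = 57563 − 205938 = -148375 = 1011011110001101001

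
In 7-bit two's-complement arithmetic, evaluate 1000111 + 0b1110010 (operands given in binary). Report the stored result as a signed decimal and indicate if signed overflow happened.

57; overflow

1000111 = -57 (signed)
0b1110010 → 1110010 = -14 (signed)
  1000111
+ 1110010
= 0111001  (discard carry-out 1)
Result 0111001: MSB = 0 → value 57.
Both addends are negative but the stored result is non-negative: signed overflow. The true value -57 + (-14) = -71 lies outside [-64, 63].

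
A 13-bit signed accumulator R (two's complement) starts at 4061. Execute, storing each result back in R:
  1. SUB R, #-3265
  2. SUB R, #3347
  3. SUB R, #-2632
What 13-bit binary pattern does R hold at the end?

1100111010011

Start: R = 4061 = 0111111011101.
R = 4061 − (-3265) = 7326; wraps to -866 = 1110010011110
R = -866 − 3347 = -4213; wraps to 3979 = 0111110001011
R = 3979 − (-2632) = 6611; wraps to -1581 = 1100111010011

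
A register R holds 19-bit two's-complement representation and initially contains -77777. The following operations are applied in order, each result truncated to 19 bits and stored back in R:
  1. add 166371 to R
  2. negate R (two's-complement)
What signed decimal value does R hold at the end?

-88594

Start: R = -77777 = 1101101000000101111.
R = -77777 + 166371 = 88594 = 0010101101000010010
R = −(88594) = -88594 = 1101010010111101110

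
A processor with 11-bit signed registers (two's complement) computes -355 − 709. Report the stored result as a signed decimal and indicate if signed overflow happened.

984; overflow

-355 → 11010011101
709 → 01011000101
Subtract via negate-and-add: invert 01011000101 + 1 = 10100111011 (i.e. -709).
  11010011101
+ 10100111011
= 01111011000  (discard carry-out 1)
Result 01111011000: MSB = 0 → value 984.
Both addends (after negating the subtrahend) are negative but the stored result is non-negative: signed overflow. The true value -355 − 709 = -1064 lies outside [-1024, 1023].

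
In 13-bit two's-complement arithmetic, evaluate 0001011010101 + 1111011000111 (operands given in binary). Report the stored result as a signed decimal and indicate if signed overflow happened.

0001011010101 = 725 (signed)
1111011000111 = -313 (signed)
  0001011010101
+ 1111011000111
= 0000110011100  (discard carry-out 1)
Result 0000110011100: MSB = 0 → value 412.
Addends have opposite signs, so signed overflow cannot occur.

412; no overflow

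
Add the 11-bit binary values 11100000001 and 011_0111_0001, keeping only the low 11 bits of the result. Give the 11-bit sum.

01001110010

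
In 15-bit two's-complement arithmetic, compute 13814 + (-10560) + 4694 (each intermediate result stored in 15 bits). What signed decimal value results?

13814 + (-10560) = 3254 (000110010110110)
3254 + 4694 = 7948 (001111100001100)

7948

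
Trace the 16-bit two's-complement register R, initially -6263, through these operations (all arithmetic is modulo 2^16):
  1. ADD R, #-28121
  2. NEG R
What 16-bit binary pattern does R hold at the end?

Start: R = -6263 = 1110011110001001.
R = -6263 + (-28121) = -34384; wraps to 31152 = 0111100110110000
R = −(31152) = -31152 = 1000011001010000

1000011001010000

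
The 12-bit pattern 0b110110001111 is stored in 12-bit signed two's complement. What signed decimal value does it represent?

-625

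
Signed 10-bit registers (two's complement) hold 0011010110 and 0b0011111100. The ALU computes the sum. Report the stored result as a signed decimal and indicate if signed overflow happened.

466; no overflow

0011010110 = 214 (signed)
0b0011111100 → 0011111100 = 252 (signed)
  0011010110
+ 0011111100
= 0111010010
Result 0111010010: MSB = 0 → value 466.
Both addends are non-negative and so is the stored result: no signed overflow.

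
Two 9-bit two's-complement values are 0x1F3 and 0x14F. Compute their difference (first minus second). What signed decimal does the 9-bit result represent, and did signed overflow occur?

0x1F3 = 111110011 = -13 (signed)
0x14F = 101001111 = -177 (signed)
Subtract via negate-and-add: invert 101001111 + 1 = 010110001 (i.e. 177).
  111110011
+ 010110001
= 010100100  (discard carry-out 1)
Result 010100100: MSB = 0 → value 164.
Addends (after negating the subtrahend) have opposite signs, so signed overflow cannot occur.

164; no overflow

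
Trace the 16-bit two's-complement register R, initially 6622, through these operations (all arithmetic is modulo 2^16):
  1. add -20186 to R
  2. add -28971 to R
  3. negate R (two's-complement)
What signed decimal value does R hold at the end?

-23001

Start: R = 6622 = 0001100111011110.
R = 6622 + (-20186) = -13564 = 1100101100000100
R = -13564 + (-28971) = -42535; wraps to 23001 = 0101100111011001
R = −(23001) = -23001 = 1010011000100111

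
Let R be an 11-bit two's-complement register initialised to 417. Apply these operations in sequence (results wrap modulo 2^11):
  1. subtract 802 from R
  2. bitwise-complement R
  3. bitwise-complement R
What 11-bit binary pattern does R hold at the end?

11001111111

Start: R = 417 = 00110100001.
R = 417 − 802 = -385 = 11001111111
R = NOT 11001111111 = 00110000000 = 384
R = NOT 00110000000 = 11001111111 = -385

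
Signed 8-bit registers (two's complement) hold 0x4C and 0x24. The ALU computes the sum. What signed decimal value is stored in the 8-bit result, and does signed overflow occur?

112; no overflow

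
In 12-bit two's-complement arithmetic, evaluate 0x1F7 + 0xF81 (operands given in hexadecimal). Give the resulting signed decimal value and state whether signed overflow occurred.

376; no overflow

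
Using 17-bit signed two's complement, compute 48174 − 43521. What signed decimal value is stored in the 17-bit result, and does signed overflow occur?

48174 → 01011110000101110
43521 → 01010101000000001
Subtract via negate-and-add: invert 01010101000000001 + 1 = 10101010111111111 (i.e. -43521).
  01011110000101110
+ 10101010111111111
= 00001001000101101  (discard carry-out 1)
Result 00001001000101101: MSB = 0 → value 4653.
Addends (after negating the subtrahend) have opposite signs, so signed overflow cannot occur.

4653; no overflow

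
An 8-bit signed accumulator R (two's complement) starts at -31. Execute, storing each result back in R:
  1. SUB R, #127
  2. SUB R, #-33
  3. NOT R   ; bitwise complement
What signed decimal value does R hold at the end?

124

Start: R = -31 = 11100001.
R = -31 − 127 = -158; wraps to 98 = 01100010
R = 98 − (-33) = 131; wraps to -125 = 10000011
R = NOT 10000011 = 01111100 = 124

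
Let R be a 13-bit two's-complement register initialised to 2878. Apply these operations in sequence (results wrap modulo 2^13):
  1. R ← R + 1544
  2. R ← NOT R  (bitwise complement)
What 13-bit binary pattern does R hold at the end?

Start: R = 2878 = 0101100111110.
R = 2878 + 1544 = 4422; wraps to -3770 = 1000101000110
R = NOT 1000101000110 = 0111010111001 = 3769

0111010111001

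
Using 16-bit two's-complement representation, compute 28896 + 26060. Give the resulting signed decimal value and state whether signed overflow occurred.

28896 → 0111000011100000
26060 → 0110010111001100
  0111000011100000
+ 0110010111001100
= 1101011010101100
Result 1101011010101100: MSB = 1 → 54956 − 65536 = -10580.
Both addends are non-negative but the stored result is negative: signed overflow. The true value 28896 + 26060 = 54956 lies outside [-32768, 32767].

-10580; overflow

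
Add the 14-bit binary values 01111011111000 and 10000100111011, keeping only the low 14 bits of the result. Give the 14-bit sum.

  01111011111000
+ 10000100111011
= 00000000110011  (discard carry-out 1)

00000000110011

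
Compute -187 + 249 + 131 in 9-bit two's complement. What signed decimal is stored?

-187 + 249 = 62 (000111110)
62 + 131 = 193 (011000001)

193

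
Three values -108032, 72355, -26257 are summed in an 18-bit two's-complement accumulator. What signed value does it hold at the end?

-108032 + 72355 = -35677 (110111010010100011)
-35677 + (-26257) = -61934 (110000111000010010)

-61934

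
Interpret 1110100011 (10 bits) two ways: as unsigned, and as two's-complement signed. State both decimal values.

unsigned = 931, signed = -93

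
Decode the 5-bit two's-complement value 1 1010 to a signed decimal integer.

-6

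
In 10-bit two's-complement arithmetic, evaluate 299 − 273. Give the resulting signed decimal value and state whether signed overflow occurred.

26; no overflow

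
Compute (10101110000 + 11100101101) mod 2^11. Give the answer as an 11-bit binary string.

  10101110000
+ 11100101101
= 10010011101  (discard carry-out 1)

10010011101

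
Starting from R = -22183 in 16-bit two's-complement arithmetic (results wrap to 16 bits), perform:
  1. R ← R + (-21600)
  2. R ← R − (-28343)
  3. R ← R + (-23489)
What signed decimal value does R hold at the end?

Start: R = -22183 = 1010100101011001.
R = -22183 + (-21600) = -43783; wraps to 21753 = 0101010011111001
R = 21753 − (-28343) = 50096; wraps to -15440 = 1100001110110000
R = -15440 + (-23489) = -38929; wraps to 26607 = 0110011111101111

26607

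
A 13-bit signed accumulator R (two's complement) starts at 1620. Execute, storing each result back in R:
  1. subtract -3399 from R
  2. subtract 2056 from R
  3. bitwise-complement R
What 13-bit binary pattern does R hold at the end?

Start: R = 1620 = 0011001010100.
R = 1620 − (-3399) = 5019; wraps to -3173 = 1001110011011
R = -3173 − 2056 = -5229; wraps to 2963 = 0101110010011
R = NOT 0101110010011 = 1010001101100 = -2964

1010001101100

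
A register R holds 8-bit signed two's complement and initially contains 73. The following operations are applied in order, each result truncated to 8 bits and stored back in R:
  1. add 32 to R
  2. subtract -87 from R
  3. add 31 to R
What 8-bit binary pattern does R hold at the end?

11011111

Start: R = 73 = 01001001.
R = 73 + 32 = 105 = 01101001
R = 105 − (-87) = 192; wraps to -64 = 11000000
R = -64 + 31 = -33 = 11011111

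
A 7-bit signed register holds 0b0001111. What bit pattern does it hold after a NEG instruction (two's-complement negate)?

1110001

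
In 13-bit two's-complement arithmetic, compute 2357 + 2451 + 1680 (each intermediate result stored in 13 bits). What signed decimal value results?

-1704

2357 + 2451 = 4808 → wraps to -3384 (1001011001000)
-3384 + 1680 = -1704 (1100101011000)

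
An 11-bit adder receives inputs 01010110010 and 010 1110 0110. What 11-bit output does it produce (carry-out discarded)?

  01010110010
+ 01011100110
= 10110011000

10110011000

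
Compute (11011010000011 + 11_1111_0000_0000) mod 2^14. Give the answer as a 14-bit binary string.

11010110000011

  11011010000011
+ 11111100000000
= 11010110000011  (discard carry-out 1)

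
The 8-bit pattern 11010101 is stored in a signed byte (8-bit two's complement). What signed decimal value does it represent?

MSB is 1, so the value is negative.
Invert: 00101010. Add 1: 00101011 = 43. So the value is −43.

-43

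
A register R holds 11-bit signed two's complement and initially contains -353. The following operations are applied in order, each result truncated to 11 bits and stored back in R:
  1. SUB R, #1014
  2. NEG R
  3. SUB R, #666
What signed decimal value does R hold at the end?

Start: R = -353 = 11010011111.
R = -353 − 1014 = -1367; wraps to 681 = 01010101001
R = −(681) = -681 = 10101010111
R = -681 − 666 = -1347; wraps to 701 = 01010111101

701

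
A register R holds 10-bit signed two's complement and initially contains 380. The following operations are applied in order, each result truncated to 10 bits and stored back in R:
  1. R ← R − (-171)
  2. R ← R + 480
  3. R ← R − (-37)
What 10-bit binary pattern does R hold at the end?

Start: R = 380 = 0101111100.
R = 380 − (-171) = 551; wraps to -473 = 1000100111
R = -473 + 480 = 7 = 0000000111
R = 7 − (-37) = 44 = 0000101100

0000101100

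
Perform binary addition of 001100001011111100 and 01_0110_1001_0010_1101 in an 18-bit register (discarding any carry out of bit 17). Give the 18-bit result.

100010110000101001

  001100001011111100
+ 010110100100101101
= 100010110000101001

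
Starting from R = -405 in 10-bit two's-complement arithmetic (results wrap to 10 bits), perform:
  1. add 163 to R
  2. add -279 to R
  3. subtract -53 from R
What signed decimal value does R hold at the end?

Start: R = -405 = 1001101011.
R = -405 + 163 = -242 = 1100001110
R = -242 + (-279) = -521; wraps to 503 = 0111110111
R = 503 − (-53) = 556; wraps to -468 = 1000101100

-468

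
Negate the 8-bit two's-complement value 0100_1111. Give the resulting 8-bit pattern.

10110001

Invert: 10110000. Add 1: 10110001.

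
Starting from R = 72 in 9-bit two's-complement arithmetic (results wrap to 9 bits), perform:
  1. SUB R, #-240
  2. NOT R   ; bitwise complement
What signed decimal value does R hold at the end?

Start: R = 72 = 001001000.
R = 72 − (-240) = 312; wraps to -200 = 100111000
R = NOT 100111000 = 011000111 = 199

199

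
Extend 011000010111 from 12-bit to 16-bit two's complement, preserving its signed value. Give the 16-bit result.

0000011000010111

MSB of 011000010111 is 0; replicate it into the new high bits.
0000|011000010111 → 0000011000010111 (still 1559).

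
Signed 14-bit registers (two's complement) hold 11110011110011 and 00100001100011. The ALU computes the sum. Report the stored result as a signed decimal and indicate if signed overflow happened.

1366; no overflow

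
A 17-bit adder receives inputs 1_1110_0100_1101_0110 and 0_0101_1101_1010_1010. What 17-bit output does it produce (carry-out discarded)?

  11110010011010110
+ 00101110110101010
= 00100001010000000  (discard carry-out 1)

00100001010000000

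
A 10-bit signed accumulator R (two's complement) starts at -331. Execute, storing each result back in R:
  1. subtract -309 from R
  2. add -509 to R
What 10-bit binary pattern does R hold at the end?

0111101101

Start: R = -331 = 1010110101.
R = -331 − (-309) = -22 = 1111101010
R = -22 + (-509) = -531; wraps to 493 = 0111101101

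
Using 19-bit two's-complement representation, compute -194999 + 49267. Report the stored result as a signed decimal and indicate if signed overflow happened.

-145732; no overflow

-194999 → 1010000011001001001
49267 → 0001100000001110011
  1010000011001001001
+ 0001100000001110011
= 1011100011010111100
Result 1011100011010111100: MSB = 1 → 378556 − 524288 = -145732.
Addends have opposite signs, so signed overflow cannot occur.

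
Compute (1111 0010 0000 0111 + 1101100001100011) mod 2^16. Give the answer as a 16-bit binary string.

1100101001101010

  1111001000000111
+ 1101100001100011
= 1100101001101010  (discard carry-out 1)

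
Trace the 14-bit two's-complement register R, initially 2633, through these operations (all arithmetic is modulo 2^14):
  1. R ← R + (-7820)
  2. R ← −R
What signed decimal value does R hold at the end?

Start: R = 2633 = 00101001001001.
R = 2633 + (-7820) = -5187 = 10101110111101
R = −(-5187) = 5187 = 01010001000011

5187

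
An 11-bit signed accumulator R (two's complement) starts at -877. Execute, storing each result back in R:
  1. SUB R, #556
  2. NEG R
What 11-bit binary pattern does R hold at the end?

Start: R = -877 = 10010010011.
R = -877 − 556 = -1433; wraps to 615 = 01001100111
R = −(615) = -615 = 10110011001

10110011001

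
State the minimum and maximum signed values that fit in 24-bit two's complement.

Minimum: −2^23 = -8388608.
Maximum: 2^23 − 1 = 8388607.

min = -8388608, max = 8388607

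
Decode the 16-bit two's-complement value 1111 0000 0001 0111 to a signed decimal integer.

MSB is 1, so the value is negative.
Unsigned reading: 61463. Subtract 2^16 = 65536: 61463 − 65536 = -4073.

-4073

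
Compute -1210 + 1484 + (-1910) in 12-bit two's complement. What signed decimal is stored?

-1210 + 1484 = 274 (000100010010)
274 + (-1910) = -1636 (100110011100)

-1636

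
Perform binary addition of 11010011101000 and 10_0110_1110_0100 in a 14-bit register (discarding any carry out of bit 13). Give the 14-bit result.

  11010011101000
+ 10011011100100
= 01101111001100  (discard carry-out 1)

01101111001100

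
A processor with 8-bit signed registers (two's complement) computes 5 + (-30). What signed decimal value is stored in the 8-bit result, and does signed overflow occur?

-25; no overflow

5 → 00000101
-30 → 11100010
  00000101
+ 11100010
= 11100111
Result 11100111: MSB = 1 → 231 − 256 = -25.
Addends have opposite signs, so signed overflow cannot occur.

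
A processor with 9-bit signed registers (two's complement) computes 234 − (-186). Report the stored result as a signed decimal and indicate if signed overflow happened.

-92; overflow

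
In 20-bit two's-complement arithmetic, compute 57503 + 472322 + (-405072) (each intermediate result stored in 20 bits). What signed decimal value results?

57503 + 472322 = 529825 → wraps to -518751 (10000001010110100001)
-518751 + (-405072) = -923823 → wraps to 124753 (00011110011101010001)

124753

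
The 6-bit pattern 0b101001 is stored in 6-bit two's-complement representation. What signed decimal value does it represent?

-23

MSB is 1, so the value is negative.
Unsigned reading: 41. Subtract 2^6 = 64: 41 − 64 = -23.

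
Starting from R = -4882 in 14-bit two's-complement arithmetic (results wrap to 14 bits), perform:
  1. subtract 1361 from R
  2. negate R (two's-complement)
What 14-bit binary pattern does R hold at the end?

Start: R = -4882 = 10110011101110.
R = -4882 − 1361 = -6243 = 10011110011101
R = −(-6243) = 6243 = 01100001100011

01100001100011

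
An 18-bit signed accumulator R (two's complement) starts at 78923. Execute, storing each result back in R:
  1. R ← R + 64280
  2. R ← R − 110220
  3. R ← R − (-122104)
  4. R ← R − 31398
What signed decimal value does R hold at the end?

123689

Start: R = 78923 = 010011010001001011.
R = 78923 + 64280 = 143203; wraps to -118941 = 100010111101100011
R = -118941 − 110220 = -229161; wraps to 32983 = 001000000011010111
R = 32983 − (-122104) = 155087; wraps to -107057 = 100101110111001111
R = -107057 − 31398 = -138455; wraps to 123689 = 011110001100101001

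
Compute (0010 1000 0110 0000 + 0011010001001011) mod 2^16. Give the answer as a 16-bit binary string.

  0010100001100000
+ 0011010001001011
= 0101110010101011

0101110010101011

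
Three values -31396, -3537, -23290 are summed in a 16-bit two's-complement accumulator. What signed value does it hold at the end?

7313

-31396 + (-3537) = -34933 → wraps to 30603 (0111011110001011)
30603 + (-23290) = 7313 (0001110010010001)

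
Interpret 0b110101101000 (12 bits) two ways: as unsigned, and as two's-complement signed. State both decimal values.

Unsigned: 110101101000 = 3432.
Signed: MSB=1 → 3432 − 4096 = -664.

unsigned = 3432, signed = -664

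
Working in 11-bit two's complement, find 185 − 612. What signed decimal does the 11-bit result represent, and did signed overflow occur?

-427; no overflow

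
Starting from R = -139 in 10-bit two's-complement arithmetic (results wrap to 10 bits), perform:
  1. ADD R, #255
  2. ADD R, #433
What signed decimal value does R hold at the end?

Start: R = -139 = 1101110101.
R = -139 + 255 = 116 = 0001110100
R = 116 + 433 = 549; wraps to -475 = 1000100101

-475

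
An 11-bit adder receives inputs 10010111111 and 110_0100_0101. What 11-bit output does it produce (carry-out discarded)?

01100000100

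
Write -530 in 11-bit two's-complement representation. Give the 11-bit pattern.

|-530| = 530 = 01000010010 in 11 bits.
Invert the bits: 10111101101. Add 1: 10111101110.
Check: 10111101110 reads as 1518 − 2048 = -530.

10111101110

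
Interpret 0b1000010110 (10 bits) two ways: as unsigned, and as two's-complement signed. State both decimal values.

unsigned = 534, signed = -490

Unsigned: 1000010110 = 534.
Signed: MSB=1 → 534 − 1024 = -490.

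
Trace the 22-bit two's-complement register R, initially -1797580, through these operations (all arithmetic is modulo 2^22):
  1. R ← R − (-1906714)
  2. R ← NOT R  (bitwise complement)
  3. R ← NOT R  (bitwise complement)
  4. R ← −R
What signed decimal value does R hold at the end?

Start: R = -1797580 = 1001001001001000110100.
R = -1797580 − (-1906714) = 109134 = 0000011010101001001110
R = NOT 0000011010101001001110 = 1111100101010110110001 = -109135
R = NOT 1111100101010110110001 = 0000011010101001001110 = 109134
R = −(109134) = -109134 = 1111100101010110110010

-109134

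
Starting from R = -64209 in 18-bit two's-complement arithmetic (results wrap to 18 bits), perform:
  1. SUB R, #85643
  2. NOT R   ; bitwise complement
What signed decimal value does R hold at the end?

-112293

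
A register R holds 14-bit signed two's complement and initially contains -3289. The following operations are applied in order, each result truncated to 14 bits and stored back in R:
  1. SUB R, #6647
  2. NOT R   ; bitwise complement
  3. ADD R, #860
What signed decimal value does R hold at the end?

Start: R = -3289 = 11001100100111.
R = -3289 − 6647 = -9936; wraps to 6448 = 01100100110000
R = NOT 01100100110000 = 10011011001111 = -6449
R = -6449 + 860 = -5589 = 10101000101011

-5589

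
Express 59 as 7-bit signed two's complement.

59 is non-negative, so write it directly in 7 bits: 0111011.

0111011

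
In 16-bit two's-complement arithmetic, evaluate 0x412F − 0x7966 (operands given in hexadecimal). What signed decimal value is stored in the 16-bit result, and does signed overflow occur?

-14391; no overflow

0x412F = 0100000100101111 = 16687 (signed)
0x7966 = 0111100101100110 = 31078 (signed)
Subtract via negate-and-add: invert 0111100101100110 + 1 = 1000011010011010 (i.e. -31078).
  0100000100101111
+ 1000011010011010
= 1100011111001001
Result 1100011111001001: MSB = 1 → 51145 − 65536 = -14391.
Addends (after negating the subtrahend) have opposite signs, so signed overflow cannot occur.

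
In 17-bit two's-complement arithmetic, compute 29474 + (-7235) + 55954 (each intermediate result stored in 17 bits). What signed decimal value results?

-52879

29474 + (-7235) = 22239 (00101011011011111)
22239 + 55954 = 78193 → wraps to -52879 (10011000101110001)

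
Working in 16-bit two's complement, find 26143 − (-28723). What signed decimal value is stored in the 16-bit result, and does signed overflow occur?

26143 → 0110011000011111
-28723 → 1000111111001101
Subtract via negate-and-add: invert 1000111111001101 + 1 = 0111000000110011 (i.e. 28723).
  0110011000011111
+ 0111000000110011
= 1101011001010010
Result 1101011001010010: MSB = 1 → 54866 − 65536 = -10670.
Both addends (after negating the subtrahend) are non-negative but the stored result is negative: signed overflow. The true value 26143 − (-28723) = 54866 lies outside [-32768, 32767].

-10670; overflow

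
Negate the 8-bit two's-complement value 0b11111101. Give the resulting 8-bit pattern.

00000011

Invert: 00000010. Add 1: 00000011.
Check: 11111101 = -3, 00000011 = 3.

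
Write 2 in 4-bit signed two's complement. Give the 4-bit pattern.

0010

2 is non-negative, so write it directly in 4 bits: 0010.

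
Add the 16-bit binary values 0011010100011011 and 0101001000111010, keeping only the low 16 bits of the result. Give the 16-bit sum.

  0011010100011011
+ 0101001000111010
= 1000011101010101

1000011101010101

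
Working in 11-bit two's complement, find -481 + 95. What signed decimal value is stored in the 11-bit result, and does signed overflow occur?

-481 → 11000011111
95 → 00001011111
  11000011111
+ 00001011111
= 11001111110
Result 11001111110: MSB = 1 → 1662 − 2048 = -386.
Addends have opposite signs, so signed overflow cannot occur.

-386; no overflow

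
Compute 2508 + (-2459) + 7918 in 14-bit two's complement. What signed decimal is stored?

7967

2508 + (-2459) = 49 (00000000110001)
49 + 7918 = 7967 (01111100011111)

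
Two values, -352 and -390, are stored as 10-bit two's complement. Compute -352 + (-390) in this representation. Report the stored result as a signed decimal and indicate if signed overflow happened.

282; overflow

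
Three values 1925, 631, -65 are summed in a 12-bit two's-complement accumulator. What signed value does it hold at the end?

1925 + 631 = 2556 → wraps to -1540 (100111111100)
-1540 + (-65) = -1605 (100110111011)

-1605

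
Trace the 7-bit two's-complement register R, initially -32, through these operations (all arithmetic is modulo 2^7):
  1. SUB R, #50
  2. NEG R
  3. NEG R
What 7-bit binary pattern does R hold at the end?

Start: R = -32 = 1100000.
R = -32 − 50 = -82; wraps to 46 = 0101110
R = −(46) = -46 = 1010010
R = −(-46) = 46 = 0101110

0101110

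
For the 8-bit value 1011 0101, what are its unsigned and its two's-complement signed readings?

Unsigned: 10110101 = 181.
Signed: MSB=1 → 181 − 256 = -75.

unsigned = 181, signed = -75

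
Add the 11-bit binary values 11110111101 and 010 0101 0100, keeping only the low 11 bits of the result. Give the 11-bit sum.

  11110111101
+ 01001010100
= 01000010001  (discard carry-out 1)

01000010001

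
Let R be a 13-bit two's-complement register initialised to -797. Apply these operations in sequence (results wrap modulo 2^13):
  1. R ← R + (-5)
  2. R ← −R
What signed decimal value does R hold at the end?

Start: R = -797 = 1110011100011.
R = -797 + (-5) = -802 = 1110011011110
R = −(-802) = 802 = 0001100100010

802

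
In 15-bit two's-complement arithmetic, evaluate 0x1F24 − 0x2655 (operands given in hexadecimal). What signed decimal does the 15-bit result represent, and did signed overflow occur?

-1841; no overflow

0x1F24 = 001111100100100 = 7972 (signed)
0x2655 = 010011001010101 = 9813 (signed)
Subtract via negate-and-add: invert 010011001010101 + 1 = 101100110101011 (i.e. -9813).
  001111100100100
+ 101100110101011
= 111100011001111
Result 111100011001111: MSB = 1 → 30927 − 32768 = -1841.
Addends (after negating the subtrahend) have opposite signs, so signed overflow cannot occur.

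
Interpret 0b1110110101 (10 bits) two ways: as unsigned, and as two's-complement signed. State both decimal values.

unsigned = 949, signed = -75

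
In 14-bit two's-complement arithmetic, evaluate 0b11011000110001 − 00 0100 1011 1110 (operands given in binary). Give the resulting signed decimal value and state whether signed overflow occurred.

0b11011000110001 → 11011000110001 = -2511 (signed)
00 0100 1011 1110 → 00010010111110 = 1214 (signed)
Subtract via negate-and-add: invert 00010010111110 + 1 = 11101101000010 (i.e. -1214).
  11011000110001
+ 11101101000010
= 11000101110011  (discard carry-out 1)
Result 11000101110011: MSB = 1 → 12659 − 16384 = -3725.
Both addends (after negating the subtrahend) are negative and so is the stored result: no signed overflow.

-3725; no overflow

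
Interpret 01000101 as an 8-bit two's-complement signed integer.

MSB is 0, so the value is non-negative: 01000101 = 69.

69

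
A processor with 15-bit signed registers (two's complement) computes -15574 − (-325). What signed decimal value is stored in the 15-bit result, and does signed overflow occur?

-15249; no overflow

-15574 → 100001100101010
-325 → 111111010111011
Subtract via negate-and-add: invert 111111010111011 + 1 = 000000101000101 (i.e. 325).
  100001100101010
+ 000000101000101
= 100010001101111
Result 100010001101111: MSB = 1 → 17519 − 32768 = -15249.
Addends (after negating the subtrahend) have opposite signs, so signed overflow cannot occur.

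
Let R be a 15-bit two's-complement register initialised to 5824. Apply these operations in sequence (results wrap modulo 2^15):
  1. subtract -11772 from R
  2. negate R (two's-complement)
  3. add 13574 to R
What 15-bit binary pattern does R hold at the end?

Start: R = 5824 = 001011011000000.
R = 5824 − (-11772) = 17596; wraps to -15172 = 100010010111100
R = −(-15172) = 15172 = 011101101000100
R = 15172 + 13574 = 28746; wraps to -4022 = 111000001001010

111000001001010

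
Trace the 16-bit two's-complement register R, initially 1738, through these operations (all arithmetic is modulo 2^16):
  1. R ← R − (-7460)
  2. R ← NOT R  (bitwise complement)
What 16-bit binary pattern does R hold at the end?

1101110000010001

Start: R = 1738 = 0000011011001010.
R = 1738 − (-7460) = 9198 = 0010001111101110
R = NOT 0010001111101110 = 1101110000010001 = -9199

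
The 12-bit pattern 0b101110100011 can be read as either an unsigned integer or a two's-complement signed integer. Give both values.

Unsigned: 101110100011 = 2979.
Signed: MSB=1 → 2979 − 4096 = -1117.

unsigned = 2979, signed = -1117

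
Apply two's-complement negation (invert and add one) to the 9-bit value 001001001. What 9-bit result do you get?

110110111

Invert: 110110110. Add 1: 110110111.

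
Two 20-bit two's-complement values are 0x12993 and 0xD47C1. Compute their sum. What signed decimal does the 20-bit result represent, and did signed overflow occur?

-102060; no overflow

0x12993 = 00010010100110010011 = 76179 (signed)
0xD47C1 = 11010100011111000001 = -178239 (signed)
  00010010100110010011
+ 11010100011111000001
= 11100111000101010100
Result 11100111000101010100: MSB = 1 → 946516 − 1048576 = -102060.
Addends have opposite signs, so signed overflow cannot occur.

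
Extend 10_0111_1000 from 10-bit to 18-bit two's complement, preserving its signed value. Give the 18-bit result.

111111111001111000

MSB of 1001111000 is 1; replicate it into the new high bits.
11111111|1001111000 → 111111111001111000 (still -392).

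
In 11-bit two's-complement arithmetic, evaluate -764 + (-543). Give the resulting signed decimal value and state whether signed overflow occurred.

741; overflow

-764 → 10100000100
-543 → 10111100001
  10100000100
+ 10111100001
= 01011100101  (discard carry-out 1)
Result 01011100101: MSB = 0 → value 741.
Both addends are negative but the stored result is non-negative: signed overflow. The true value -764 + (-543) = -1307 lies outside [-1024, 1023].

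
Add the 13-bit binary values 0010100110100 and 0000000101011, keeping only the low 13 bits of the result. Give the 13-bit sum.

0010101011111

  0010100110100
+ 0000000101011
= 0010101011111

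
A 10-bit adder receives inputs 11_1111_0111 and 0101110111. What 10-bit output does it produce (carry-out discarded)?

  1111110111
+ 0101110111
= 0101101110  (discard carry-out 1)

0101101110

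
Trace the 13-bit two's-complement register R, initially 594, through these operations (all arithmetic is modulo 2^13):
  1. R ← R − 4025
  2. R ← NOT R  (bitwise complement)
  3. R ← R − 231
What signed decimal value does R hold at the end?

3199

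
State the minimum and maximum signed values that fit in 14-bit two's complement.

Minimum: −2^13 = -8192.
Maximum: 2^13 − 1 = 8191.

min = -8192, max = 8191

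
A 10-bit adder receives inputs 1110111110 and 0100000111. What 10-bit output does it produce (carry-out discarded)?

0011000101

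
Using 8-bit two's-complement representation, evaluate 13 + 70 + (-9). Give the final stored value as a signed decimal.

13 + 70 = 83 (01010011)
83 + (-9) = 74 (01001010)

74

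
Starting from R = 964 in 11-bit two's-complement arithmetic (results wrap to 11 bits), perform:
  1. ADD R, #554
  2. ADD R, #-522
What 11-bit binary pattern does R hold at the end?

Start: R = 964 = 01111000100.
R = 964 + 554 = 1518; wraps to -530 = 10111101110
R = -530 + (-522) = -1052; wraps to 996 = 01111100100

01111100100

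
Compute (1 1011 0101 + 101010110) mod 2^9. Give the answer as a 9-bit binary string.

100001011

  110110101
+ 101010110
= 100001011  (discard carry-out 1)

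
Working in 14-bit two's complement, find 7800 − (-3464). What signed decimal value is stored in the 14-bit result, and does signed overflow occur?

7800 → 01111001111000
-3464 → 11001001111000
Subtract via negate-and-add: invert 11001001111000 + 1 = 00110110001000 (i.e. 3464).
  01111001111000
+ 00110110001000
= 10110000000000
Result 10110000000000: MSB = 1 → 11264 − 16384 = -5120.
Both addends (after negating the subtrahend) are non-negative but the stored result is negative: signed overflow. The true value 7800 − (-3464) = 11264 lies outside [-8192, 8191].

-5120; overflow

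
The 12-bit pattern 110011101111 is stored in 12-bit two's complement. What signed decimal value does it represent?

-785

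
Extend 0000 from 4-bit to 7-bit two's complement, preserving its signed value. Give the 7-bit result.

0000000

MSB of 0000 is 0; replicate it into the new high bits.
000|0000 → 0000000 (still 0).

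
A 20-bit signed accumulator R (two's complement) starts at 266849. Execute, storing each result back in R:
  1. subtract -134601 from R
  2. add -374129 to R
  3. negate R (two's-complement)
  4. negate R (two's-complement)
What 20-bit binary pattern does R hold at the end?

00000110101010111001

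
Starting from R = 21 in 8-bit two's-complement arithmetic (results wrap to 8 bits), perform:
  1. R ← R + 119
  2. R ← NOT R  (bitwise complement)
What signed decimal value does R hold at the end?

Start: R = 21 = 00010101.
R = 21 + 119 = 140; wraps to -116 = 10001100
R = NOT 10001100 = 01110011 = 115

115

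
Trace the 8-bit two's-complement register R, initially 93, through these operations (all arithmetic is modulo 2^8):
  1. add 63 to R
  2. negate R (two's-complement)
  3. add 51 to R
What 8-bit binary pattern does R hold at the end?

10010111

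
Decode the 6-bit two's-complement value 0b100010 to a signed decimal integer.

MSB is 1, so the value is negative.
Invert: 011101. Add 1: 011110 = 30. So the value is −30.

-30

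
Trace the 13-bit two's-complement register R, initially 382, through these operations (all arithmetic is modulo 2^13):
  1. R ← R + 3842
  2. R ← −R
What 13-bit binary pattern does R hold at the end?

Start: R = 382 = 0000101111110.
R = 382 + 3842 = 4224; wraps to -3968 = 1000010000000
R = −(-3968) = 3968 = 0111110000000

0111110000000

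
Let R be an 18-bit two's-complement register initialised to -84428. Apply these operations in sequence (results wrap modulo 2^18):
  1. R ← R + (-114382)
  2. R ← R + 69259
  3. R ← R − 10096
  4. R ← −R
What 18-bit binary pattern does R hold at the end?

100010000101111111

Start: R = -84428 = 101011011000110100.
R = -84428 + (-114382) = -198810; wraps to 63334 = 001111011101100110
R = 63334 + 69259 = 132593; wraps to -129551 = 100000010111110001
R = -129551 − 10096 = -139647; wraps to 122497 = 011101111010000001
R = −(122497) = -122497 = 100010000101111111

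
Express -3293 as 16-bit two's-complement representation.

|-3293| = 3293 = 0000110011011101 in 16 bits.
Invert the bits: 1111001100100010. Add 1: 1111001100100011.

1111001100100011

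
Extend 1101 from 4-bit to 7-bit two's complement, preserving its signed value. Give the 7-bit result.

MSB of 1101 is 1; replicate it into the new high bits.
111|1101 → 1111101 (still -3).

1111101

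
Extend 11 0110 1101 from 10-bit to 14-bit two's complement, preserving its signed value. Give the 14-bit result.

11111101101101

MSB of 1101101101 is 1; replicate it into the new high bits.
1111|1101101101 → 11111101101101 (still -147).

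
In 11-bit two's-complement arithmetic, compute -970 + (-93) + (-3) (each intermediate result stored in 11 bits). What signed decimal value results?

982

-970 + (-93) = -1063 → wraps to 985 (01111011001)
985 + (-3) = 982 (01111010110)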